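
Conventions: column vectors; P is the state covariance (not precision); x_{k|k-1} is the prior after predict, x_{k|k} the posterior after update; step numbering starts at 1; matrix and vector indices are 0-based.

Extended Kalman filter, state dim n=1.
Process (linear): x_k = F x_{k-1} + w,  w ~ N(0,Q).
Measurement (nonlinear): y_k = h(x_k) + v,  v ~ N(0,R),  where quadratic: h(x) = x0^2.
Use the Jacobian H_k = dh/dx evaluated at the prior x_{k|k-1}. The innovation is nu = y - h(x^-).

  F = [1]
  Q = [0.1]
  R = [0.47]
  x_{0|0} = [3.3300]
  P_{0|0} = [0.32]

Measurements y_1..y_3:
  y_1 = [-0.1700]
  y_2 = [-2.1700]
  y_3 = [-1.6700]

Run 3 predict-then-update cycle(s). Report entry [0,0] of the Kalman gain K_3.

step 1: x^-=[3.3300]  P^-=[0.4200]  H_jac=[6.6600]  S=[19.0994]  K=[0.1465]  nu=[-11.2589]  x^+=[1.6811]  P^+=[0.0103]
step 2: x^-=[1.6811]  P^-=[0.1103]  H_jac=[3.3622]  S=[1.7172]  K=[0.2160]  nu=[-4.9960]  x^+=[0.6018]  P^+=[0.0302]
step 3: x^-=[0.6018]  P^-=[0.1302]  H_jac=[1.2036]  S=[0.6586]  K=[0.2379]  nu=[-2.0322]  x^+=[0.1183]  P^+=[0.0929]

K[0,0] = 0.2379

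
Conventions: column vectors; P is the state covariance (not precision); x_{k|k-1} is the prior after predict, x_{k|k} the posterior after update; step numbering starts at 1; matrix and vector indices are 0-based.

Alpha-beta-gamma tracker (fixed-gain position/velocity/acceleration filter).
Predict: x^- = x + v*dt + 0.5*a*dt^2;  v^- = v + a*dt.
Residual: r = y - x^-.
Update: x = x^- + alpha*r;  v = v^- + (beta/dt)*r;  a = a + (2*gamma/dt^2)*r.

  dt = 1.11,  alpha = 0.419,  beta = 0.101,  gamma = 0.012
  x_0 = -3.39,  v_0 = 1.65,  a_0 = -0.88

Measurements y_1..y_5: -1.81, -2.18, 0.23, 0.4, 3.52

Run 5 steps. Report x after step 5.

x_post = -0.8020

step 1: x_pred=-2.1006  r=0.2906  x^+=-1.9789  v^+=0.6996  a^+=-0.8743
step 2: x_pred=-1.7409  r=-0.4391  x^+=-1.9249  v^+=-0.3108  a^+=-0.8829
step 3: x_pred=-2.8138  r=3.0438  x^+=-1.5384  v^+=-1.0139  a^+=-0.8236
step 4: x_pred=-3.1712  r=3.5712  x^+=-1.6749  v^+=-1.6031  a^+=-0.7540
step 5: x_pred=-3.9189  r=7.4389  x^+=-0.8020  v^+=-1.7632  a^+=-0.6091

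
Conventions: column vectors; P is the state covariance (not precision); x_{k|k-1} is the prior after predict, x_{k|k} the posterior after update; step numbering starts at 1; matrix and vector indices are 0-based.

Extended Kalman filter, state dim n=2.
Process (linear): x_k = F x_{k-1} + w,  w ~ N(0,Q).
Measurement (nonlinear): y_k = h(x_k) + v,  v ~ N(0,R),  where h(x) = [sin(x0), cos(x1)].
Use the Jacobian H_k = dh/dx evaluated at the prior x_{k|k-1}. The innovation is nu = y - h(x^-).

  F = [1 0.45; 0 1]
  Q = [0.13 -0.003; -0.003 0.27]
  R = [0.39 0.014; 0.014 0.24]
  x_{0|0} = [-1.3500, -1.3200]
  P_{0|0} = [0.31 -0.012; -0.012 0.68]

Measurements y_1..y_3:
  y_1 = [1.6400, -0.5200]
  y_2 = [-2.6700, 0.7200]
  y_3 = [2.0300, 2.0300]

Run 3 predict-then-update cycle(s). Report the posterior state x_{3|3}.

step 1: x^-=[-1.9440, -1.3200]  P^-=[0.5669 0.2910; 0.2910 0.9500]  H_jac=[-0.3646 0.0000; 0.0000 0.9687]  S=[0.4654 -0.0888; -0.0888 1.1315]  K=[-0.4027 0.2175; -0.0739 0.8075]  nu=[2.5712, -0.7682]  x^+=[-3.1464, -2.1304]  P^+=[0.4224 0.0481; 0.0481 0.1990]
step 2: x^-=[-4.1051, -2.1304]  P^-=[0.6359 0.1346; 0.1346 0.4690]  H_jac=[-0.5707 0.0000; 0.0000 0.8475]  S=[0.5971 -0.0511; -0.0511 0.5768]  K=[-0.5954 0.1450; -0.0702 0.6828]  nu=[-3.4912, 1.2509]  x^+=[-1.8452, -1.0311]  P^+=[0.4033 0.0312; 0.0312 0.1922]
step 3: x^-=[-2.3092, -1.0311]  P^-=[0.6004 0.1147; 0.1147 0.4622]  H_jac=[-0.6731 0.0000; 0.0000 0.8579]  S=[0.6620 -0.0523; -0.0523 0.5802]  K=[-0.6013 0.1155; -0.0632 0.6778]  nu=[2.7696, 1.5162]  x^+=[-3.7994, -0.1785]  P^+=[0.3460 0.0225; 0.0225 0.1886]

x_post = [-3.7994, -0.1785]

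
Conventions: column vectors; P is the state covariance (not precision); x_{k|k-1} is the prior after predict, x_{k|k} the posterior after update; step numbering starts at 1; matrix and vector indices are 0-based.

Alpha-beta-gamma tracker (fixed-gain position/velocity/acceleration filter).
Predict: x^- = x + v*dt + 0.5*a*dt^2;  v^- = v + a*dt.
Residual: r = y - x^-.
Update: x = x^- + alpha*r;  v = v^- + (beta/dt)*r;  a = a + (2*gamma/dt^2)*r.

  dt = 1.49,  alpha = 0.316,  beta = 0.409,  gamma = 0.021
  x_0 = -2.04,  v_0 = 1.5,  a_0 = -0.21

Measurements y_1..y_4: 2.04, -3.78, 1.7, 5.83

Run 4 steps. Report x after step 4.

x_post = 1.6494

step 1: x_pred=-0.0381  r=2.0781  x^+=0.6186  v^+=1.7575  a^+=-0.1707
step 2: x_pred=3.0478  r=-6.8278  x^+=0.8902  v^+=-0.3710  a^+=-0.2999
step 3: x_pred=0.0046  r=1.6954  x^+=0.5403  v^+=-0.3524  a^+=-0.2678
step 4: x_pred=-0.2820  r=6.1120  x^+=1.6494  v^+=0.9263  a^+=-0.1522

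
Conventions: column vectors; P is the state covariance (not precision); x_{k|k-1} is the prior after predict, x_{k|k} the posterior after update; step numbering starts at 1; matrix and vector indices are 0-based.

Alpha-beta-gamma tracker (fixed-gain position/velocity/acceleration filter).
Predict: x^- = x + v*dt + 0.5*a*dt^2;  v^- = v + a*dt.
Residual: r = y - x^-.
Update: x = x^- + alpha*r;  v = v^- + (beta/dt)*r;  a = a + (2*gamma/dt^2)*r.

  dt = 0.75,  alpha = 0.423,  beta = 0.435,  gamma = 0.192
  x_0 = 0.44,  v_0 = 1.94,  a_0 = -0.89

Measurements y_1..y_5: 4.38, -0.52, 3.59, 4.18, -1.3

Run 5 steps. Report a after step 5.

step 1: x_pred=1.6447  r=2.7353  x^+=2.8017  v^+=2.8590  a^+=0.9773
step 2: x_pred=5.2208  r=-5.7408  x^+=2.7925  v^+=0.2623  a^+=-2.9418
step 3: x_pred=2.1618  r=1.4282  x^+=2.7659  v^+=-1.1157  a^+=-1.9668
step 4: x_pred=1.3760  r=2.8040  x^+=2.5621  v^+=-0.9645  a^+=-0.0526
step 5: x_pred=1.8240  r=-3.1240  x^+=0.5025  v^+=-2.8158  a^+=-2.1852

a_post = -2.1852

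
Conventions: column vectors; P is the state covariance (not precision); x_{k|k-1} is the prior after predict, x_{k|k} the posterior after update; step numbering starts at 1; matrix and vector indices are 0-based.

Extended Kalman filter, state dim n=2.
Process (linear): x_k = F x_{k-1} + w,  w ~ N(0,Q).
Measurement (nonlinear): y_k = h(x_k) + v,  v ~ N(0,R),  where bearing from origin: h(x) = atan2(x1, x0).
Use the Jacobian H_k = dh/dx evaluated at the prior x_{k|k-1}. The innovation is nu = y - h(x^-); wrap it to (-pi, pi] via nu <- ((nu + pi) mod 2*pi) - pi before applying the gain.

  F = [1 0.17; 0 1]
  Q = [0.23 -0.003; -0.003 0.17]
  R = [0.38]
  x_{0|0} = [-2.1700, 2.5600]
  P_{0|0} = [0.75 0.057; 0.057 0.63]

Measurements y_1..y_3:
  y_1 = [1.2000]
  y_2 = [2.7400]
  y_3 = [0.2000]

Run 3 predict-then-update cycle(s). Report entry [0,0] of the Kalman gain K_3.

step 1: x^-=[-1.7348, 2.5600]  P^-=[1.0176 0.1611; 0.1611 0.8000]  H_jac=[-0.2677 -0.1814]  S=[0.4949]  K=[-0.6095; -0.3804]  nu=[-0.9664]  x^+=[-1.1458, 2.9276]  P^+=[0.8338 0.0464; 0.0464 0.7284]
step 2: x^-=[-0.6481, 2.9276]  P^-=[1.1006 0.1672; 0.1672 0.8984]  H_jac=[-0.3256 -0.0721]  S=[0.5092]  K=[-0.7274; -0.2341]  nu=[0.9513]  x^+=[-1.3402, 2.7049]  P^+=[0.8311 0.0805; 0.0805 0.8705]
step 3: x^-=[-0.8803, 2.7049]  P^-=[1.1136 0.2255; 0.2255 1.0405]  H_jac=[-0.3343 -0.1088]  S=[0.5332]  K=[-0.7442; -0.3537]  nu=[-1.6854]  x^+=[0.3741, 3.3010]  P^+=[0.8183 0.0851; 0.0851 0.9738]

K[0,0] = -0.7442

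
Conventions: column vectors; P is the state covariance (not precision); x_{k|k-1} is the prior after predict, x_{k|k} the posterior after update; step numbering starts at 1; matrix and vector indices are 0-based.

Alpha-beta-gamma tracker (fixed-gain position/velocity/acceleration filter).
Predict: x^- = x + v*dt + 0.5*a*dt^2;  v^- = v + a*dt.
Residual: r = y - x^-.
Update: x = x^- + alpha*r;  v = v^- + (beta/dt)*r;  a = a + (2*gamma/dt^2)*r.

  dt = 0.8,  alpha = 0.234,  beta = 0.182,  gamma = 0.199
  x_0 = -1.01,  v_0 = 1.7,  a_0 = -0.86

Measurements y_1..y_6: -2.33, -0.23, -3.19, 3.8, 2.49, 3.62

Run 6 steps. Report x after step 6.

step 1: x_pred=0.0748  r=-2.4048  x^+=-0.4879  v^+=0.4649  a^+=-2.3555
step 2: x_pred=-0.8698  r=0.6398  x^+=-0.7201  v^+=-1.2739  a^+=-1.9576
step 3: x_pred=-2.3656  r=-0.8244  x^+=-2.5585  v^+=-3.0276  a^+=-2.4703
step 4: x_pred=-5.7711  r=9.5711  x^+=-3.5315  v^+=-2.8264  a^+=3.4817
step 5: x_pred=-4.6784  r=7.1684  x^+=-3.0010  v^+=1.5898  a^+=7.9396
step 6: x_pred=0.8115  r=2.8085  x^+=1.4687  v^+=8.5804  a^+=9.6861

x_post = 1.4687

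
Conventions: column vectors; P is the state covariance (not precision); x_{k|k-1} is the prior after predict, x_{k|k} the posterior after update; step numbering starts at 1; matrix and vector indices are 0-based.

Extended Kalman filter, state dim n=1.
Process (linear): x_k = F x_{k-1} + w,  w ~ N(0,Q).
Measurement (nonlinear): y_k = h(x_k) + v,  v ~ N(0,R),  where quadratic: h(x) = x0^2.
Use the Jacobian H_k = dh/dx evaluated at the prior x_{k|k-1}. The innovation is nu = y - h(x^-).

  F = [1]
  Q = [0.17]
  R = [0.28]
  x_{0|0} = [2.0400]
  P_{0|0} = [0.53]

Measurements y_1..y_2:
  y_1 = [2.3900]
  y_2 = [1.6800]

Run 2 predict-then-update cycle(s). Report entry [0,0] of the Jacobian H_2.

step 1: x^-=[2.0400]  P^-=[0.7000]  H_jac=[4.0800]  S=[11.9325]  K=[0.2393]  nu=[-1.7716]  x^+=[1.6160]  P^+=[0.0164]
step 2: x^-=[1.6160]  P^-=[0.1864]  H_jac=[3.2319]  S=[2.2273]  K=[0.2705]  nu=[-0.9314]  x^+=[1.3640]  P^+=[0.0234]

H_jac[0,0] = 3.2319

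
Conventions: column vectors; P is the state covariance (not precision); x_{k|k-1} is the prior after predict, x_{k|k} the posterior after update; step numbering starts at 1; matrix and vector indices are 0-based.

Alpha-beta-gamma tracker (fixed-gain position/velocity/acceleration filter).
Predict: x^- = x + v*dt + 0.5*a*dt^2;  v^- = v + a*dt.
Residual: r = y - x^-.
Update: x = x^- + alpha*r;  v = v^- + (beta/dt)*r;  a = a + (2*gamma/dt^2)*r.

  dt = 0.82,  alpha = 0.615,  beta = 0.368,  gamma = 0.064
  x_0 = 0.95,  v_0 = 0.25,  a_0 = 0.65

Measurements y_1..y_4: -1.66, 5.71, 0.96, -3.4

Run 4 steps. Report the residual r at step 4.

step 1: x_pred=1.3735  r=-3.0335  x^+=-0.4921  v^+=-0.5784  a^+=0.0725
step 2: x_pred=-0.9420  r=6.6520  x^+=3.1490  v^+=2.4664  a^+=1.3388
step 3: x_pred=5.6215  r=-4.6615  x^+=2.7547  v^+=1.4722  a^+=0.4514
step 4: x_pred=4.1137  r=-7.5137  x^+=-0.5072  v^+=-1.5296  a^+=-0.9789

resid = -7.5137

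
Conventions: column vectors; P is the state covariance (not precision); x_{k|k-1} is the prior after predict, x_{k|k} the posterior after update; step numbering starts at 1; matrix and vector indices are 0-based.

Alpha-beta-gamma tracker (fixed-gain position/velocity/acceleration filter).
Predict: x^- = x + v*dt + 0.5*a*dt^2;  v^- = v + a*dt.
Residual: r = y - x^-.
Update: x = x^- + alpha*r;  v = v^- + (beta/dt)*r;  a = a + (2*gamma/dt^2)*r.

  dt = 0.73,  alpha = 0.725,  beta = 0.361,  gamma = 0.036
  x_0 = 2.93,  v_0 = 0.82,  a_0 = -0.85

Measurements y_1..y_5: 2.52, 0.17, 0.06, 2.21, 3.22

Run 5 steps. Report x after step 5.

step 1: x_pred=3.3021  r=-0.7821  x^+=2.7351  v^+=-0.1873  a^+=-0.9557
step 2: x_pred=2.3437  r=-2.1737  x^+=0.7678  v^+=-1.9599  a^+=-1.2494
step 3: x_pred=-0.9958  r=1.0558  x^+=-0.2304  v^+=-2.3498  a^+=-1.1067
step 4: x_pred=-2.2406  r=4.4506  x^+=0.9861  v^+=-0.9568  a^+=-0.5054
step 5: x_pred=0.1530  r=3.0670  x^+=2.3766  v^+=0.1910  a^+=-0.0910

x_post = 2.3766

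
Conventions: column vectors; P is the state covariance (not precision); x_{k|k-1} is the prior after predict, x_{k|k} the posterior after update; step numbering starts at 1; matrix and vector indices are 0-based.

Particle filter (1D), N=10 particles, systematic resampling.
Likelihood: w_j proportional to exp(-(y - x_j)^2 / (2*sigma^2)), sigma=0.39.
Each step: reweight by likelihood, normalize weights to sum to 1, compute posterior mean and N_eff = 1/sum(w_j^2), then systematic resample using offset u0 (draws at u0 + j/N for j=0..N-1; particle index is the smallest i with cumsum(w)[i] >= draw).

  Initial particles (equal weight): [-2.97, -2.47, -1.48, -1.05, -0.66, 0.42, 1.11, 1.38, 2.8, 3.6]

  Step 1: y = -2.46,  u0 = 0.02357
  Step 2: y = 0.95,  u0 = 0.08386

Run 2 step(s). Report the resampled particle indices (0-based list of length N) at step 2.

resampled_idx = [3, 4, 4, 5, 6, 7, 7, 8, 9, 9]

step 1: w=[0.2895, 0.6805, 0.0290, 0.0010, 0.0000, 0.0000, 0.0000, 0.0000, 0.0000, 0.0000]  mean=-2.5846  Neff=1.8256  idx=[0, 0, 0, 1, 1, 1, 1, 1, 1, 1]
step 2: w=[0.0000, 0.0000, 0.0000, 0.1429, 0.1429, 0.1429, 0.1429, 0.1429, 0.1429, 0.1429]  mean=-2.4700  Neff=7.0000  idx=[3, 4, 4, 5, 6, 7, 7, 8, 9, 9]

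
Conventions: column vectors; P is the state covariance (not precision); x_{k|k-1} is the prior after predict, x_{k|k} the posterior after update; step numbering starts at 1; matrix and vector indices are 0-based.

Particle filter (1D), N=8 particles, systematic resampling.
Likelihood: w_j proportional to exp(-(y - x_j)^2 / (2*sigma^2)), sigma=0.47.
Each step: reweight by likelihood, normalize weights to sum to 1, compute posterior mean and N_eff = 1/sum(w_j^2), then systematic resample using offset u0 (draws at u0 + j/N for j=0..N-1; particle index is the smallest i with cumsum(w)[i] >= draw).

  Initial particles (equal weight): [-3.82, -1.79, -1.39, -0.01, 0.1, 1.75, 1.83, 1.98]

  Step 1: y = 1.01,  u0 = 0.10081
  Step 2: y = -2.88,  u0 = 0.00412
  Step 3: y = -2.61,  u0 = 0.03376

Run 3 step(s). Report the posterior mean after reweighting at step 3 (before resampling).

post_mean = -0.0060

step 1: w=[0.0000, 0.0000, 0.0000, 0.1085, 0.1754, 0.3309, 0.2495, 0.1358]  mean=1.3210  Neff=4.2978  idx=[3, 4, 5, 5, 5, 6, 6, 7]
step 2: w=[0.8110, 0.1890, 0.0000, 0.0000, 0.0000, 0.0000, 0.0000, 0.0000]  mean=0.0108  Neff=1.4421  idx=[0, 0, 0, 0, 0, 0, 0, 1]
step 3: w=[0.1376, 0.1376, 0.1376, 0.1376, 0.1376, 0.1376, 0.1376, 0.0367]  mean=-0.0060  Neff=7.4675  idx=[0, 1, 2, 2, 3, 4, 5, 6]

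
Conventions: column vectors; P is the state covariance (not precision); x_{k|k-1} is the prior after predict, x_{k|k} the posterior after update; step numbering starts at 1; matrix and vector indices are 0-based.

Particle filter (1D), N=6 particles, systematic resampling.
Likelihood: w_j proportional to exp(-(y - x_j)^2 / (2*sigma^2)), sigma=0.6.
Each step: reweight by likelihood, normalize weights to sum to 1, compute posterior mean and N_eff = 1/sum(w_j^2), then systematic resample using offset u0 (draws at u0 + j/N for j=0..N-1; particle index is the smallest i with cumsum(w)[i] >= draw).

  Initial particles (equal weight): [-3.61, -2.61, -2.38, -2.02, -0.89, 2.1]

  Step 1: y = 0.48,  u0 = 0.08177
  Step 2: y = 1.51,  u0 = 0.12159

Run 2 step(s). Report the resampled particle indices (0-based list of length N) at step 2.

step 1: w=[0.0000, 0.0000, 0.0001, 0.0017, 0.7371, 0.2610]  mean=-0.1117  Neff=1.6353  idx=[4, 4, 4, 4, 5, 5]
step 2: w=[0.0003, 0.0003, 0.0003, 0.0003, 0.4995, 0.4995]  mean=2.0968  Neff=2.0044  idx=[4, 4, 4, 5, 5, 5]

resampled_idx = [4, 4, 4, 5, 5, 5]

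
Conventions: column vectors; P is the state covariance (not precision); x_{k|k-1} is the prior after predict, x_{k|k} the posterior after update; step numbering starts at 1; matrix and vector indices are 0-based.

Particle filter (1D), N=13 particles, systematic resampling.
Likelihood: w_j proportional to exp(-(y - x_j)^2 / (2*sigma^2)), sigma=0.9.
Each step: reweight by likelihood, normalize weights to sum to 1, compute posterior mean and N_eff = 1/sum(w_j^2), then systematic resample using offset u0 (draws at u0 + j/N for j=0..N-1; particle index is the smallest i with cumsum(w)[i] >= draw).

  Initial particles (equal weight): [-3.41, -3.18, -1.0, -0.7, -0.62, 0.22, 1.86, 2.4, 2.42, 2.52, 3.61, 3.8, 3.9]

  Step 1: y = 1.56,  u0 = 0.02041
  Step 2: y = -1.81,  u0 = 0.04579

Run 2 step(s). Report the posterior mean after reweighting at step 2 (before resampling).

post_mean = -0.4817

step 1: w=[0.0000, 0.0000, 0.0052, 0.0126, 0.0157, 0.0974, 0.2790, 0.1908, 0.1869, 0.1670, 0.0220, 0.0133, 0.0100]  mean=2.0172  Neff=5.3256  idx=[4, 5, 6, 6, 6, 6, 7, 7, 8, 8, 9, 9, 9]
step 2: w=[0.8397, 0.1581, 0.0005, 0.0005, 0.0005, 0.0005, 0.0000, 0.0000, 0.0000, 0.0000, 0.0000, 0.0000, 0.0000]  mean=-0.4817  Neff=1.3697  idx=[0, 0, 0, 0, 0, 0, 0, 0, 0, 0, 0, 1, 1]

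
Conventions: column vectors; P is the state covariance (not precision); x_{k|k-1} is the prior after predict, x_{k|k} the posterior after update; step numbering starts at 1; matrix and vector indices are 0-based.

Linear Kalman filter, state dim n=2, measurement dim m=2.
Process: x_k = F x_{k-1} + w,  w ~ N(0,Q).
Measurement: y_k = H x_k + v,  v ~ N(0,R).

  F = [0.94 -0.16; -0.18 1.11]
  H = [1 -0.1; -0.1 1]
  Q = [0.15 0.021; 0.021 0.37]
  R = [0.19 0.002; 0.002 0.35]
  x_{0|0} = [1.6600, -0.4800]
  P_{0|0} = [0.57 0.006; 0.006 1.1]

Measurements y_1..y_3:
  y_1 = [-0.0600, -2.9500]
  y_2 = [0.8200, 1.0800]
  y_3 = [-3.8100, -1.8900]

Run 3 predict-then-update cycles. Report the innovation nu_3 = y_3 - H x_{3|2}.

innov = [-4.4536, -1.5649]

step 1: x^-=[1.6372, -0.8316]  P^-=[0.6800 -0.2644; -0.2644 1.7414]  S=[0.9403 -0.5072; -0.5072 2.1511]  K=[0.7653 0.0259; -0.0265 0.8156]  nu=[-1.7804, -1.9547]  x^+=[0.2241, -2.3787]  P^+=[0.1480 0.0254; 0.0254 0.2879]
step 2: x^-=[0.5912, -2.6807]  P^-=[0.2805 -0.0279; -0.0279 0.7194]  S=[0.4833 -0.1262; -0.1262 1.0778]  K=[0.5907 0.0172; -0.0327 0.6662]  nu=[-0.0393, 3.8199]  x^+=[0.6338, -0.1345]  P^+=[0.1141 0.0186; 0.0186 0.2350]
step 3: x^-=[0.6173, -0.2634]  P^-=[0.2513 -0.0201; -0.0201 0.6558]  S=[0.4518 -0.1090; -0.1090 1.0123]  K=[0.5644 0.0161; -0.0337 0.6462]  nu=[-4.4536, -1.5649]  x^+=[-1.9216, -1.1244]  P^+=[0.1090 0.0177; 0.0177 0.2279]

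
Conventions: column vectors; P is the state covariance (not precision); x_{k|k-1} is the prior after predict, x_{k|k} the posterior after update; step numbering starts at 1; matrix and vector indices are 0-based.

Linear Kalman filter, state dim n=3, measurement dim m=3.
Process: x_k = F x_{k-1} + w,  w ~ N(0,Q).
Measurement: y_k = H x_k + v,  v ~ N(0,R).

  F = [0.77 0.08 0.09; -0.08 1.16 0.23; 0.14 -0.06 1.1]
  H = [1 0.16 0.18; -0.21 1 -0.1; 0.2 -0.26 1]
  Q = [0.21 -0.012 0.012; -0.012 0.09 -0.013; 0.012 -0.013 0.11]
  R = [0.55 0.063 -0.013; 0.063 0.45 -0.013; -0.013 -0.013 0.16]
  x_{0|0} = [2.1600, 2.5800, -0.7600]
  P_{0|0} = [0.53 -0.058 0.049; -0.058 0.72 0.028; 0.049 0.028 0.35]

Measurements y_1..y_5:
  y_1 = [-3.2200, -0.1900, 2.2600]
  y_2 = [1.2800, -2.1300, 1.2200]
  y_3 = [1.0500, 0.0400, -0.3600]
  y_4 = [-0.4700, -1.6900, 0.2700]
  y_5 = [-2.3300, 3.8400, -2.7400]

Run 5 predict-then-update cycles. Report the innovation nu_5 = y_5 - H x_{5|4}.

step 1: x^-=[1.8012, 2.6452, -0.6884]  P^-=[0.5317 -0.0103 0.1468; -0.0103 1.1046 0.0424; 0.1468 0.0424 0.5589]  S=[1.1801 0.0948 0.3072; 0.0948 1.5857 -0.3713; 0.3072 -0.3713 0.8525]  K=[0.4535 -0.0905 0.0972; 0.1000 0.6827 -0.0283; 0.0125 0.1434 0.7350]  nu=[-5.3205, -2.5258, 3.2759]  x^+=[-0.0648, 0.2960, 1.2904]  P^+=[0.2421 0.0346 -0.0286; 0.0346 0.3275 0.0635; -0.0286 0.0635 0.1378]
step 2: x^-=[0.0899, 0.6453, 1.3926]  P^-=[0.3580 0.0399 0.0296; 0.0399 0.5681 0.0839; 0.0296 0.0839 0.2649]  S=[0.9594 0.1222 0.1137; 0.1222 1.0042 -0.1128; 0.1137 -0.1128 0.4417]  K=[0.3845 -0.0750 0.0875; 0.0849 0.5374 -0.0110; 0.0097 0.1162 0.5909]  nu=[0.8362, -2.6171, -0.0228]  x^+=[0.6058, -0.6900, 1.0832]  P^+=[0.2050 0.0301 -0.0232; 0.0301 0.2588 0.0514; -0.0232 0.0514 0.1109]
step 3: x^-=[0.5088, -0.5997, 1.3177]  P^-=[0.3353 0.0307 0.0271; 0.0307 0.4681 0.0660; 0.0271 0.0660 0.2347]  S=[0.9283 0.1000 0.1054; 0.1000 0.9103 -0.1030; 0.1054 -0.1030 0.4131]  K=[0.3692 -0.0764 0.0954; 0.0758 0.4896 -0.0173; 0.0111 0.1029 0.5626]  nu=[0.4000, 0.8783, -1.9354]  x^+=[0.4048, -0.1059, 0.3237]  P^+=[0.1965 0.0268 -0.0209; 0.0268 0.2355 0.0458; -0.0209 0.0458 0.1046]
step 4: x^-=[0.3323, -0.0807, 0.4191]  P^-=[0.3299 0.0258 0.0273; 0.0258 0.4339 0.0583; 0.0273 0.0583 0.2283]  S=[0.9199 0.0897 0.1050; 0.0897 0.8794 -0.1024; 0.1050 -0.1024 0.4088]  K=[0.3649 -0.0783 0.0984; 0.0714 0.4709 -0.0212; 0.0115 0.0974 0.5563]  nu=[-0.8649, -1.4976, -0.2366]  x^+=[0.1108, -0.8427, 0.1317]  P^+=[0.1941 0.0252 -0.0202; 0.0252 0.2263 0.0434; -0.0202 0.0434 0.1029]
step 5: x^-=[0.0298, -0.9561, 0.2109]  P^-=[0.3283 0.0234 0.0273; 0.0234 0.4204 0.0552; 0.0273 0.0552 0.2268]  S=[0.9169 0.0851 0.1052; 0.0851 0.8674 -0.1025; 0.1052 -0.1025 0.4081]  K=[0.3635 -0.0796 0.0992; 0.0693 0.4631 -0.0227; 0.0114 0.0953 0.5549]  nu=[-2.2448, 4.8234, -3.2055]  x^+=[-1.4882, 1.1951, -1.1337]  P^+=[0.1933 0.0244 -0.0201; 0.0244 0.2224 0.0424; -0.0201 0.0424 0.1024]

innov = [-2.2448, 4.8234, -3.2055]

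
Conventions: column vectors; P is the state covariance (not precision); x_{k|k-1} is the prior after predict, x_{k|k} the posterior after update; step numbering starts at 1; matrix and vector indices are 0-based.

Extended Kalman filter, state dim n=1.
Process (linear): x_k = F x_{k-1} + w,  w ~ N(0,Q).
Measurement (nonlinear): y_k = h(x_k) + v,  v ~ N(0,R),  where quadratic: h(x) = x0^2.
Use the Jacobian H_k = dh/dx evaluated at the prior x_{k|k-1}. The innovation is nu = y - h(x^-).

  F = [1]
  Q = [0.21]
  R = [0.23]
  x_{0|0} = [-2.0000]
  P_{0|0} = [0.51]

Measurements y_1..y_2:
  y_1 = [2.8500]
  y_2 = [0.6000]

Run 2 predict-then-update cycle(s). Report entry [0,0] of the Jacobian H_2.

step 1: x^-=[-2.0000]  P^-=[0.7200]  H_jac=[-4.0000]  S=[11.7500]  K=[-0.2451]  nu=[-1.1500]  x^+=[-1.7181]  P^+=[0.0141]
step 2: x^-=[-1.7181]  P^-=[0.2241]  H_jac=[-3.4363]  S=[2.8761]  K=[-0.2677]  nu=[-2.3520]  x^+=[-1.0884]  P^+=[0.0179]

H_jac[0,0] = -3.4363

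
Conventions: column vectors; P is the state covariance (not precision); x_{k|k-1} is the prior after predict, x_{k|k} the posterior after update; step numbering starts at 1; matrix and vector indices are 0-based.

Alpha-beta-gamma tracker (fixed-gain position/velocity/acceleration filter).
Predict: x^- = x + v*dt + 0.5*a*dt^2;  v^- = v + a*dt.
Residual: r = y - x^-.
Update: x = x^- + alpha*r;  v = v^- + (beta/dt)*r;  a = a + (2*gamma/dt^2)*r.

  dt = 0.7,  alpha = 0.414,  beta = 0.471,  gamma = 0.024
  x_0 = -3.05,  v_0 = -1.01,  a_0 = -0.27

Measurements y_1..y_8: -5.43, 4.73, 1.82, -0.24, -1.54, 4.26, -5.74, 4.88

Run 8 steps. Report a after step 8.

a_post = 0.0983

step 1: x_pred=-3.8231  r=-1.6069  x^+=-4.4884  v^+=-2.2802  a^+=-0.4274
step 2: x_pred=-6.1892  r=10.9192  x^+=-1.6687  v^+=4.7677  a^+=0.6422
step 3: x_pred=1.8261  r=-0.0061  x^+=1.8236  v^+=5.2132  a^+=0.6416
step 4: x_pred=5.6300  r=-5.8700  x^+=3.1998  v^+=1.7127  a^+=0.0666
step 5: x_pred=4.4150  r=-5.9550  x^+=1.9496  v^+=-2.2476  a^+=-0.5167
step 6: x_pred=0.2497  r=4.0103  x^+=1.9100  v^+=0.0891  a^+=-0.1239
step 7: x_pred=1.9420  r=-7.6820  x^+=-1.2384  v^+=-5.1665  a^+=-0.8764
step 8: x_pred=-5.0697  r=9.9497  x^+=-0.9505  v^+=0.9147  a^+=0.0983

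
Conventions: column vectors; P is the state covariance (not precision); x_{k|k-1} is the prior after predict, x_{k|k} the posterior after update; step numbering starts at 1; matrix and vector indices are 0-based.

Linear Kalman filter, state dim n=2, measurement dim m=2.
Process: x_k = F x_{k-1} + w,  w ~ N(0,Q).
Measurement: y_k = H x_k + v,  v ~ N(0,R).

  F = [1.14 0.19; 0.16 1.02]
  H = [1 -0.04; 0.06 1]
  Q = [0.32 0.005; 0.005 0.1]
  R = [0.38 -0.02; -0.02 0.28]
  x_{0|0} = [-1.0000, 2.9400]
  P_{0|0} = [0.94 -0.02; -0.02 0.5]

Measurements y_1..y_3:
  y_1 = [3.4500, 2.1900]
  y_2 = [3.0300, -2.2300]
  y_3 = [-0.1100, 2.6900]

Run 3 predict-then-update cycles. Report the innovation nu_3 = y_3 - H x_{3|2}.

innov = [-3.1152, 1.9204]

step 1: x^-=[-0.5814, 2.8388]  P^-=[1.5510 0.2495; 0.2495 0.6377]  S=[1.9121 0.2964; 0.2964 0.9533]  K=[0.7882 0.1142; 0.0115 0.6811]  nu=[4.1450, -0.6139]  x^+=[2.6157, 2.4685]  P^+=[0.2972 -0.0016; -0.0016 0.1906]
step 2: x^-=[3.4509, 2.9364]  P^-=[0.7124 0.0942; 0.0942 0.3054]  S=[1.0854 0.1045; 0.1045 0.5992]  K=[0.6417 0.1166; 0.0260 0.5145]  nu=[-0.3034, -5.3734]  x^+=[2.6294, 0.1639]  P^+=[0.2417 0.0053; 0.0053 0.1432]
step 3: x^-=[3.0287, 0.5879]  P^-=[0.6416 0.0832; 0.0832 0.2569]  S=[1.0154 0.0912; 0.0912 0.5492]  K=[0.6179 0.1189; 0.0294 0.4720]  nu=[-3.1152, 1.9204]  x^+=[1.3321, 1.4027]  P^+=[0.2327 0.0070; 0.0070 0.1312]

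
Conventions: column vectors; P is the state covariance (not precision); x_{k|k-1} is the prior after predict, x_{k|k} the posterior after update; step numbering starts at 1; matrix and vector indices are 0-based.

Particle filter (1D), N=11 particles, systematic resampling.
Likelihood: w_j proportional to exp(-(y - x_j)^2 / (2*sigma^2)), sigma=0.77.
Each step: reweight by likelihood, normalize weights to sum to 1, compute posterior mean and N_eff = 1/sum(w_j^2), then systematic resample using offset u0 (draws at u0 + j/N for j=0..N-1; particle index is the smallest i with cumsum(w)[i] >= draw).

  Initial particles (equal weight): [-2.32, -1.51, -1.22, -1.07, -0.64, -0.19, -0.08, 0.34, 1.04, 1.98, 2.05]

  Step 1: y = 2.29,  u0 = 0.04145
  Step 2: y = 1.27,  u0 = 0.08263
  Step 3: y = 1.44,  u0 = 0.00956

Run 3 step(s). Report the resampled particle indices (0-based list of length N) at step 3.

resampled_idx = [0, 0, 1, 2, 3, 4, 5, 6, 7, 8, 10]

step 1: w=[0.0000, 0.0000, 0.0000, 0.0000, 0.0003, 0.0025, 0.0040, 0.0184, 0.1218, 0.4195, 0.4334]  mean=1.8509  Neff=2.6386  idx=[8, 8, 9, 9, 9, 9, 10, 10, 10, 10, 10]
step 2: w=[0.1272, 0.1272, 0.0869, 0.0869, 0.0869, 0.0869, 0.0796, 0.0796, 0.0796, 0.0796, 0.0796]  mean=1.7688  Neff=10.6111  idx=[0, 1, 2, 3, 4, 5, 6, 7, 8, 9, 10]
step 3: w=[0.1024, 0.1024, 0.0917, 0.0917, 0.0917, 0.0917, 0.0857, 0.0857, 0.0857, 0.0857, 0.0857]  mean=1.8174  Neff=10.9511  idx=[0, 0, 1, 2, 3, 4, 5, 6, 7, 8, 10]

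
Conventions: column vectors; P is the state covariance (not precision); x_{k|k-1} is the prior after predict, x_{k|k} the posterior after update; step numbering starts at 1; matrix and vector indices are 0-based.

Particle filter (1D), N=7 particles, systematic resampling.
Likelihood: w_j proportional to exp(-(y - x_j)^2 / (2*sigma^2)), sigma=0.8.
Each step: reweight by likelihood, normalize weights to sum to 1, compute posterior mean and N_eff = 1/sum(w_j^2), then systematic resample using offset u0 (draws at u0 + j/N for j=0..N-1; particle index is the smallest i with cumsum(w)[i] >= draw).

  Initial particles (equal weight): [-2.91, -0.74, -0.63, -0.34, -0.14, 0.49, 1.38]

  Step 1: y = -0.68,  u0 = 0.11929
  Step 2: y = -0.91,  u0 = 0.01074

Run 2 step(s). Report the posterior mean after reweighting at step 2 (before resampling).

step 1: w=[0.0050, 0.2429, 0.2431, 0.2226, 0.1940, 0.0836, 0.0088]  mean=-0.3971  Neff=4.7091  idx=[1, 2, 2, 3, 3, 4, 5]
step 2: w=[0.1860, 0.1790, 0.1790, 0.1476, 0.1476, 0.1197, 0.0411]  mean=-0.4601  Neff=6.3191  idx=[0, 0, 1, 2, 3, 4, 5]

post_mean = -0.4601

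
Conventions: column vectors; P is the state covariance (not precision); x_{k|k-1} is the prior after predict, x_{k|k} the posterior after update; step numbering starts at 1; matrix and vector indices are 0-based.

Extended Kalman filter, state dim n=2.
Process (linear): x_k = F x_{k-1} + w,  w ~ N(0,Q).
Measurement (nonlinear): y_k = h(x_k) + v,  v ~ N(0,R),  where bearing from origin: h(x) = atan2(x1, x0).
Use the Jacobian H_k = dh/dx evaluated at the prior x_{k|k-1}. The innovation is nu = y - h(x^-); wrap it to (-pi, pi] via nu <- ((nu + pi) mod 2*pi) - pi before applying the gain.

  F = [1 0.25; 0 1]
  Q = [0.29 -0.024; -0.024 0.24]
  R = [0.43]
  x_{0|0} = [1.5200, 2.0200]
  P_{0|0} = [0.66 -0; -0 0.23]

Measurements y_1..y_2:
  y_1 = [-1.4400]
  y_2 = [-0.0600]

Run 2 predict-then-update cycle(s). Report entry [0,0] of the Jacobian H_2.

H_jac[0,0] = -0.1106

step 1: x^-=[2.0250, 2.0200]  P^-=[0.9644 0.0335; 0.0335 0.4700]  H_jac=[-0.2469 0.2475]  S=[0.5135]  K=[-0.4476; 0.2104]  nu=[-2.2242]  x^+=[3.0205, 1.5519]  P^+=[0.8615 0.0819; 0.0819 0.4473]
step 2: x^-=[3.4084, 1.5519]  P^-=[1.2204 0.1697; 0.1697 0.6873]  H_jac=[-0.1106 0.2430]  S=[0.4764]  K=[-0.1969; 0.3112]  nu=[-0.4873]  x^+=[3.5044, 1.4003]  P^+=[1.2019 0.1989; 0.1989 0.6411]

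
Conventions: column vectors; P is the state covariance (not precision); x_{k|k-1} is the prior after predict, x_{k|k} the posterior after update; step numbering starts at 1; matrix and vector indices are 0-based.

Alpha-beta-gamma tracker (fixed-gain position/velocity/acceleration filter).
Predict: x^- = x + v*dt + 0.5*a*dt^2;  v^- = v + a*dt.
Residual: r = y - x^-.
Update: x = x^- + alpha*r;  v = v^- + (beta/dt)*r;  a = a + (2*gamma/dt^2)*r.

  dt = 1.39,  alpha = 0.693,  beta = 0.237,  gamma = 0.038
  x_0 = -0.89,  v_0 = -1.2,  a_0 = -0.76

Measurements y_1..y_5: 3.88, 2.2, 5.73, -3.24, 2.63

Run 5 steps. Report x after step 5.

step 1: x_pred=-3.2922  r=7.1722  x^+=1.6781  v^+=-1.0335  a^+=-0.4779
step 2: x_pred=-0.2201  r=2.4201  x^+=1.4570  v^+=-1.2851  a^+=-0.3827
step 3: x_pred=-0.6990  r=6.4290  x^+=3.7563  v^+=-0.7209  a^+=-0.1298
step 4: x_pred=2.6289  r=-5.8689  x^+=-1.4383  v^+=-1.9020  a^+=-0.3607
step 5: x_pred=-4.4304  r=7.0604  x^+=0.4625  v^+=-1.1995  a^+=-0.0829

x_post = 0.4625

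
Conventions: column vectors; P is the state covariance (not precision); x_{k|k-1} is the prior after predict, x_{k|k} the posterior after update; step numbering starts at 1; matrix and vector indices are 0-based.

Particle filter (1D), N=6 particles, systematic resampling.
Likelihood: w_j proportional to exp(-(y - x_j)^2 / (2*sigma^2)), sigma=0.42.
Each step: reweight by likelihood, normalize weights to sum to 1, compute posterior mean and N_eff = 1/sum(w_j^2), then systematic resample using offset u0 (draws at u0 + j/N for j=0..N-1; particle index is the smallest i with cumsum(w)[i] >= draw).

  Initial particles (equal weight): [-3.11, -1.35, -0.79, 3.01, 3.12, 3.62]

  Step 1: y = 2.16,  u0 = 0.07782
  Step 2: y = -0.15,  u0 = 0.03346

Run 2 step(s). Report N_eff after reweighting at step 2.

N_eff = 4.5159

step 1: w=[0.0000, 0.0000, 0.0000, 0.6301, 0.3583, 0.0116]  mean=3.0565  Neff=1.9029  idx=[3, 3, 3, 3, 4, 4]
step 2: w=[0.2342, 0.2342, 0.2342, 0.2342, 0.0315, 0.0315]  mean=3.0169  Neff=4.5159  idx=[0, 0, 1, 2, 2, 3]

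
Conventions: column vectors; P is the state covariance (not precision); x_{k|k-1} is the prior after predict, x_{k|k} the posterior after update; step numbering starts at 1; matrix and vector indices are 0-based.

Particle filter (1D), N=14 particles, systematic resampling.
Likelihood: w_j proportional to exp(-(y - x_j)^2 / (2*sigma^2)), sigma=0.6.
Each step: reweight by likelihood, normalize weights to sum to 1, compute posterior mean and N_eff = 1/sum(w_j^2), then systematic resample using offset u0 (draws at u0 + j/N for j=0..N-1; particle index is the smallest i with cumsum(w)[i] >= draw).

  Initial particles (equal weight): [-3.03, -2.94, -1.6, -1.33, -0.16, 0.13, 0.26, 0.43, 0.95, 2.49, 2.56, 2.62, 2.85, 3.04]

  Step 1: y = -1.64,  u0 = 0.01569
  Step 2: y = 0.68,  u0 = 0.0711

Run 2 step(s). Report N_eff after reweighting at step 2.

step 1: w=[0.0324, 0.0454, 0.4736, 0.4154, 0.0227, 0.0061, 0.0032, 0.0012, 0.0000, 0.0000, 0.0000, 0.0000, 0.0000, 0.0000]  mean=-1.5434  Neff=2.4969  idx=[0, 2, 2, 2, 2, 2, 2, 2, 3, 3, 3, 3, 3, 3]
step 2: w=[0.0000, 0.0270, 0.0270, 0.0270, 0.0270, 0.0270, 0.0270, 0.0270, 0.1351, 0.1351, 0.1351, 0.1351, 0.1351, 0.1351]  mean=-1.3811  Neff=8.7215  idx=[3, 6, 8, 8, 9, 9, 10, 10, 11, 11, 12, 12, 13, 13]

N_eff = 8.7215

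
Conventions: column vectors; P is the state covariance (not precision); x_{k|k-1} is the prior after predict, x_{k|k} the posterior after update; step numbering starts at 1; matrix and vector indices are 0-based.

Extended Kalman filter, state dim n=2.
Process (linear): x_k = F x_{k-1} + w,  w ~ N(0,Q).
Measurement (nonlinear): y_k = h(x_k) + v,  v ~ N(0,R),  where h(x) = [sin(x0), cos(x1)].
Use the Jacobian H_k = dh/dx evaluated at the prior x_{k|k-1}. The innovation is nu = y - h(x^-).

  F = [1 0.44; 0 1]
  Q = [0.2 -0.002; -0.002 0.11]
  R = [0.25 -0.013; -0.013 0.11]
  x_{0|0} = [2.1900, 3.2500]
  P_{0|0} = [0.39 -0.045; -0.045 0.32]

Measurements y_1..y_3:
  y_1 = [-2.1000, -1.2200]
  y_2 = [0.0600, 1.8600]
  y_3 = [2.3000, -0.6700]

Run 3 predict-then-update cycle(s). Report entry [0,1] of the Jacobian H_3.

step 1: x^-=[3.6200, 3.2500]  P^-=[0.6124 0.0938; 0.0938 0.4300]  H_jac=[-0.8877 0.0000; 0.0000 0.1082]  S=[0.7326 -0.0220; -0.0220 0.1150]  K=[-0.7437 -0.0541; -0.1021 0.3849]  nu=[-1.6396, -0.2259]  x^+=[4.8516, 3.3305]  P^+=[0.2086 0.0344; 0.0344 0.4036]
step 2: x^-=[6.3170, 3.3305]  P^-=[0.5170 0.2100; 0.2100 0.5136]  H_jac=[0.9994 0.0000; 0.0000 0.1878]  S=[0.7664 0.0264; 0.0264 0.1281]  K=[0.6683 0.1700; 0.2496 0.7013]  nu=[0.0262, 2.8422]  x^+=[6.8177, 5.3303]  P^+=[0.1650 0.0533; 0.0533 0.3936]
step 3: x^-=[9.1630, 5.3303]  P^-=[0.4881 0.2245; 0.2245 0.5036]  H_jac=[-0.9659 0.0000; 0.0000 0.8151]  S=[0.7054 -0.1898; -0.1898 0.4446]  K=[-0.6300 0.1427; -0.0667 0.8948]  nu=[2.0412, -1.2493]  x^+=[7.6988, 4.0762]  P^+=[0.1650 0.0293; 0.0293 0.1218]

H_jac[0,1] = 0.0000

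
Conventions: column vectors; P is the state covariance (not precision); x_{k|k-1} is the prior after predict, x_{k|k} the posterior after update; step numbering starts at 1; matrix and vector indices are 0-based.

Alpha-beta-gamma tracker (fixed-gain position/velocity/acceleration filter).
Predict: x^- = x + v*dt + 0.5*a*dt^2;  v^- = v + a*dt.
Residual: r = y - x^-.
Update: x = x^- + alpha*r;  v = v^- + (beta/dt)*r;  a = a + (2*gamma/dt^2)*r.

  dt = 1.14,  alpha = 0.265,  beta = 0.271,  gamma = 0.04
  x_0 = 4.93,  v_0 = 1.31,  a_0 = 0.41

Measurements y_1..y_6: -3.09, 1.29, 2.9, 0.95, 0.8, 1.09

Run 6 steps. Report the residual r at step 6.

step 1: x_pred=6.6898  r=-9.7798  x^+=4.0982  v^+=-0.5475  a^+=-0.1920
step 2: x_pred=3.3493  r=-2.0593  x^+=2.8036  v^+=-1.2559  a^+=-0.3188
step 3: x_pred=1.1647  r=1.7353  x^+=1.6246  v^+=-1.2068  a^+=-0.2120
step 4: x_pred=0.1111  r=0.8389  x^+=0.3334  v^+=-1.2490  a^+=-0.1603
step 5: x_pred=-1.1947  r=1.9947  x^+=-0.6661  v^+=-0.9576  a^+=-0.0375
step 6: x_pred=-1.7821  r=2.8721  x^+=-1.0210  v^+=-0.3176  a^+=0.1393

resid = 2.8721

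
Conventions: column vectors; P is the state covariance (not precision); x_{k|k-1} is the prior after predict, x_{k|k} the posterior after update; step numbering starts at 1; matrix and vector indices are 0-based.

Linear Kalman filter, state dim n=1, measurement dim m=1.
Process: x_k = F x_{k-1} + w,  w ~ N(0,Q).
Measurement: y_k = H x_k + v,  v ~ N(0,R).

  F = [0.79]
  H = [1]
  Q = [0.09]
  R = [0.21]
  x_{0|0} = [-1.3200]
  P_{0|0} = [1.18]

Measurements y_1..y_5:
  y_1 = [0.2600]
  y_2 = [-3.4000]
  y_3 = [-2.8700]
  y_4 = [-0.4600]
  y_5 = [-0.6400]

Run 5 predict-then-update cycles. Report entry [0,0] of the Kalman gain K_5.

K[0,0] = 0.4061

step 1: x^-=[-1.0428]  P^-=[0.8264]  S=[1.0364]  K=[0.7974]  nu=[1.3028]  x^+=[-0.0040]  P^+=[0.1675]
step 2: x^-=[-0.0031]  P^-=[0.1945]  S=[0.4045]  K=[0.4808]  nu=[-3.3969]  x^+=[-1.6365]  P^+=[0.1010]
step 3: x^-=[-1.2928]  P^-=[0.1530]  S=[0.3630]  K=[0.4215]  nu=[-1.5772]  x^+=[-1.9576]  P^+=[0.0885]
step 4: x^-=[-1.5465]  P^-=[0.1452]  S=[0.3552]  K=[0.4089]  nu=[1.0865]  x^+=[-1.1023]  P^+=[0.0859]
step 5: x^-=[-0.8708]  P^-=[0.1436]  S=[0.3536]  K=[0.4061]  nu=[0.2308]  x^+=[-0.7771]  P^+=[0.0853]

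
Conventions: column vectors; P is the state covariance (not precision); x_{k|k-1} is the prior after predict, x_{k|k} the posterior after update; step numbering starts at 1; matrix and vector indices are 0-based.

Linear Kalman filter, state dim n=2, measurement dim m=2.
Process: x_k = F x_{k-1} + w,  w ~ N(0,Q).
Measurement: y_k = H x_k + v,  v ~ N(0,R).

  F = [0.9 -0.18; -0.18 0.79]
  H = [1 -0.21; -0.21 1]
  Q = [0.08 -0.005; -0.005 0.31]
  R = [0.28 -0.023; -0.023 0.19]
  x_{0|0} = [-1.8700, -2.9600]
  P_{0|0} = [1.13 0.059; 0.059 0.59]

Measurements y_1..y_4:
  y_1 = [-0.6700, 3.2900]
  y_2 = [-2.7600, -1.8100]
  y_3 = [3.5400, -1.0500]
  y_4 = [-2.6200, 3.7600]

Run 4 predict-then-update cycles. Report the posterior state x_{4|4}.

step 1: x^-=[-1.1502, -2.0018]  P^-=[0.9953 -0.2281; -0.2281 0.6981]  S=[1.4019 -0.6168; -0.6168 1.0277]  K=[0.7568 0.0289; 0.0707 0.7683]  nu=[0.0598, 5.0503]  x^+=[-0.9591, 1.8823]  P^+=[0.2184 0.0339; 0.0339 0.1515]
step 2: x^-=[-1.2020, 1.6597]  P^-=[0.2508 -0.0367; -0.0367 0.4020]  S=[0.5639 -0.1984; -0.1984 0.6184]  K=[0.4594 0.0029; 0.0206 0.6690]  nu=[-1.2095, -3.7221]  x^+=[-1.7684, -0.8555]  P^+=[0.1323 0.0178; 0.0178 0.1304]
step 3: x^-=[-1.4375, -0.3575]  P^-=[0.1856 -0.0318; -0.0318 0.3906]  S=[0.4962 -0.1772; -0.1772 0.6021]  K=[0.3862 -0.0039; 0.0070 0.6618]  nu=[4.9025, -0.9943]  x^+=[0.4595, -0.9814]  P^+=[0.1111 0.0137; 0.0137 0.1285]
step 4: x^-=[0.5902, -0.8580]  P^-=[0.1697 -0.0311; -0.0311 0.3899]  S=[0.4800 -0.1730; -0.1730 0.6004]  K=[0.3650 -0.0060; 0.0029 0.6610]  nu=[-3.3904, 4.7419]  x^+=[-0.6757, 2.2669]  P^+=[0.1050 0.0125; 0.0125 0.1282]

x_post = [-0.6757, 2.2669]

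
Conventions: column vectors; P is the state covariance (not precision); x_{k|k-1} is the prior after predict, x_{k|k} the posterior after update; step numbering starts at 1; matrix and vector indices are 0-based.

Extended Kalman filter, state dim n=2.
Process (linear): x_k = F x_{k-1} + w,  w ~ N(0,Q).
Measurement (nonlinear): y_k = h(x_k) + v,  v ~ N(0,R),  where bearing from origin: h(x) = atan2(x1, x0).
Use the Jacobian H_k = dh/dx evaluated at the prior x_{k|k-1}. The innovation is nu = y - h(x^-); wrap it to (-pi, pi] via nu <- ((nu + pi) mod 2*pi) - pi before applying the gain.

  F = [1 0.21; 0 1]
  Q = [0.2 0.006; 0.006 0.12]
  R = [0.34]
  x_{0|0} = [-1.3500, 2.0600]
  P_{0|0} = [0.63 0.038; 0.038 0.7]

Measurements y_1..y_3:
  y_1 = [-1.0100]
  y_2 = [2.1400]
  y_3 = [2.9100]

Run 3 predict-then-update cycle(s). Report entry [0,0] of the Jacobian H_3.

step 1: x^-=[-0.9174, 2.0600]  P^-=[0.8768 0.1910; 0.1910 0.8200]  H_jac=[-0.4051 -0.1804]  S=[0.5385]  K=[-0.7236; -0.4184]  nu=[-2.9998]  x^+=[1.2532, 3.3151]  P^+=[0.5949 0.0280; 0.0280 0.7257]
step 2: x^-=[1.9494, 3.3151]  P^-=[0.8386 0.1864; 0.1864 0.8457]  H_jac=[-0.2241 0.1318]  S=[0.3858]  K=[-0.4235; 0.1807]  nu=[1.1008]  x^+=[1.4832, 3.5140]  P^+=[0.7694 0.2159; 0.2159 0.8331]
step 3: x^-=[2.2211, 3.5140]  P^-=[1.0968 0.3969; 0.3969 0.9531]  H_jac=[-0.2033 0.1285]  S=[0.3804]  K=[-0.4523; 0.1099]  nu=[1.9029]  x^+=[1.3605, 3.7231]  P^+=[1.0190 0.4158; 0.4158 0.9485]

H_jac[0,0] = -0.2033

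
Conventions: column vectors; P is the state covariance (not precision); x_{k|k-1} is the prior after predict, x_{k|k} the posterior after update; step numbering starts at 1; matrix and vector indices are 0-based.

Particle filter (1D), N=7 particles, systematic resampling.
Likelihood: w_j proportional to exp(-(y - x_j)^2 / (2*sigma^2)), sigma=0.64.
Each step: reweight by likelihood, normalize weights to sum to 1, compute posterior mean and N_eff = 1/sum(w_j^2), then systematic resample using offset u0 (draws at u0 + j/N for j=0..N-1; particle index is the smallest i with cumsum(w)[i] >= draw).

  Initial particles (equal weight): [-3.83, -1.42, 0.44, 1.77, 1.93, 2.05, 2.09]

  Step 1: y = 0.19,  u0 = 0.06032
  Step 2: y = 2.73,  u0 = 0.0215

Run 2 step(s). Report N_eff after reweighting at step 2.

N_eff = 1.0621

step 1: w=[0.0000, 0.0396, 0.8676, 0.0445, 0.0232, 0.0137, 0.0114]  mean=0.5011  Neff=1.3208  idx=[2, 2, 2, 2, 2, 2, 3]
step 2: w=[0.0050, 0.0050, 0.0050, 0.0050, 0.0050, 0.0050, 0.9703]  mean=1.7304  Neff=1.0621  idx=[4, 6, 6, 6, 6, 6, 6]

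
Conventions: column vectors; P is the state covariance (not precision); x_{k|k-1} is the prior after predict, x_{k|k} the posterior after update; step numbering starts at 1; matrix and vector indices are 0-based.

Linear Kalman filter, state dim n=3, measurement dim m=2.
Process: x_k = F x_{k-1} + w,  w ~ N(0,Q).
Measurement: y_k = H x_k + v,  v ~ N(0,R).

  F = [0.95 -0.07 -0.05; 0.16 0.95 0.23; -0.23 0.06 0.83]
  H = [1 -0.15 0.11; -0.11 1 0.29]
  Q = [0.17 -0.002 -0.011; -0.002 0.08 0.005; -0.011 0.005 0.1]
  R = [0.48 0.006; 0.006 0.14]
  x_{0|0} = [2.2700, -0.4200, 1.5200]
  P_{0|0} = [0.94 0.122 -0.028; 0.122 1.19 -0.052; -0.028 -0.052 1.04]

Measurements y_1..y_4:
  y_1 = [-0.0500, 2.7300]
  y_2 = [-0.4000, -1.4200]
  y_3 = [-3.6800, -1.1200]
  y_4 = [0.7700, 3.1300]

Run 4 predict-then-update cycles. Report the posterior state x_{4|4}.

step 1: x^-=[2.1099, 0.3138, 0.7143]  P^-=[1.0129 0.1559 -0.2749; 0.1559 1.2454 0.1673; -0.2749 0.1673 0.8726]  S=[1.4187 -0.1711; -0.1711 1.5513]  K=[0.6825 0.0526; 0.0917 0.8331; -0.1102 0.2783]  nu=[-2.1914, 2.4411]  x^+=[0.7427, 2.1466, 1.6352]  P^+=[0.3600 0.0973 -0.1594; 0.0973 0.1828 -0.1894; -0.1594 -0.1894 0.7247]
step 2: x^-=[0.4735, 2.5342, 1.3152]  P^-=[0.4985 0.0974 -0.2293; 0.0974 0.2276 -0.0445; -0.2293 -0.0445 0.6583]  S=[0.9134 -0.0296; -0.0296 0.3964]  K=[0.5014 -0.0228; 0.0808 0.5207; -0.1508 0.4217]  nu=[-0.6381, -4.2835]  x^+=[0.2513, 0.2523, -0.3950]  P^+=[0.2680 0.0728 -0.1501; 0.0728 0.1167 -0.1217; -0.1501 -0.1217 0.5632]
step 3: x^-=[0.2409, 0.1891, -0.3705]  P^-=[0.4175 0.0655 -0.2007; 0.0655 0.1799 -0.0155; -0.2007 -0.0155 0.5458]  S=[0.8449 -0.0397; -0.0397 0.3602]  K=[0.4538 -0.0572; 0.0659 0.4741; -0.1430 0.4418]  nu=[-3.8517, -1.1751]  x^+=[-1.4397, -0.6218, -0.3389]  P^+=[0.2404 0.0584 -0.1285; 0.0584 0.0977 -0.0846; -0.1285 -0.0846 0.4532]
step 4: x^-=[-1.3072, -0.8990, 0.0125]  P^-=[0.3924 0.0532 -0.1761; 0.0532 0.1697 -0.0021; -0.1761 -0.0021 0.4643]  S=[0.8272 -0.0428; -0.0428 0.3518]  K=[0.4380 -0.0633; 0.0577 0.4710; -0.1293 0.4162]  nu=[1.9410, 3.8816]  x^+=[-0.7028, 1.0410, 1.3771]  P^+=[0.2299 0.0515 -0.1119; 0.0515 0.0912 -0.0664; -0.1119 -0.0664 0.3849]

x_post = [-0.7028, 1.0410, 1.3771]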